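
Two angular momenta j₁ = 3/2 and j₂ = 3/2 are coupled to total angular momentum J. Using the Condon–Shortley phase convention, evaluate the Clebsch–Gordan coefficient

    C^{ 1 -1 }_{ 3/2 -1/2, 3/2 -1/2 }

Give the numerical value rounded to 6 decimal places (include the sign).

√[3·2!1!1!/5! · 1!2!1!2!0!2!] = √(2/5)
  +(−1)^1/∏(1,1,1,0,0,1)! = -1  (running -1)
⟨..|..⟩ = √(2/5)·(-1) = -0.632456

−√(2/5) ≈ -0.632456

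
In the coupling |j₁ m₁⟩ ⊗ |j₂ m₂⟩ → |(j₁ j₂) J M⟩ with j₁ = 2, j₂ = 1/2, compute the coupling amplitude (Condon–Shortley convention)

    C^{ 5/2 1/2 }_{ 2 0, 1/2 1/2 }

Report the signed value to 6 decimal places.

triangle: 0!*4!*1!/6! = 24/720
(j±m)!: 2!*2!*1!*0!*3!*2! = 48
prefactor² = (2J+1)*Δ*N² = 48/5
  k=0: +1/(0!*0!*2!*1!*2!*0!) = 1/4
Σ = 1/4  ⇒  CG² = 48/5*1/4² = 3/5
CG = +√(3/5) = +0.774597

+0.774597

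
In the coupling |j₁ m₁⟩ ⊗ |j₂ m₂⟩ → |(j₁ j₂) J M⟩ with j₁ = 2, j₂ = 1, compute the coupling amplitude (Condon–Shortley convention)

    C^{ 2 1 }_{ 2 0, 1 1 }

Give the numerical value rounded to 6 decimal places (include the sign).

j₁+j₂−J=1  J+j₁−j₂=3  J−j₁+j₂=1  j₁+j₂+J+1=6
(j₁±m₁, j₂±m₂, J±M) = (2,2,2,0,3,1)
P² = 2
sum k=1..1:
  [1] −1/2 = -1/2
S = -1/2
C² = P²·S² = 1/2 ; C = -0.707107

−√(1/2) = -0.707107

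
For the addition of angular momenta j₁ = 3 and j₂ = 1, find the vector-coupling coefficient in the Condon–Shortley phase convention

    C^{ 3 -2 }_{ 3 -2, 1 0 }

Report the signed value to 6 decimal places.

-0.577350

j₁+j₂−J=1  J+j₁−j₂=5  J−j₁+j₂=1  j₁+j₂+J+1=8
(j₁±m₁, j₂±m₂, J±M) = (1,5,1,1,1,5)
P² = 300
sum k=0..1:
  [0] +1/120 = 1/120
  [1] −1/24 = -1/24
S = -1/30
C² = P²·S² = 1/3 ; C = -0.577350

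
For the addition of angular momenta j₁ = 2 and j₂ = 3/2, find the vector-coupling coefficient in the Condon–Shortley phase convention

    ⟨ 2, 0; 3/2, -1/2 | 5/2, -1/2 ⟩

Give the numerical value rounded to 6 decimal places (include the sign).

√[6·1!3!2!/7! · 2!2!1!2!2!3!] = √(48/35)
  +(−1)^0/∏(0,1,2,1,1,1)! = 1/2  (running 1/2)
  +(−1)^1/∏(1,0,1,0,2,2)! = -1/4  (running 1/4)
⟨..|..⟩ = √(48/35)·(1/4) = +0.292770

+√(3/35) = +0.292770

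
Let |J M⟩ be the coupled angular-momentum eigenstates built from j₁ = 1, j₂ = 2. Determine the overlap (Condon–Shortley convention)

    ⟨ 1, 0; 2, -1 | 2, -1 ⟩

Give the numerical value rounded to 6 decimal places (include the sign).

+0.408248

j₁+j₂−J=1  J+j₁−j₂=1  J−j₁+j₂=3  j₁+j₂+J+1=6
(j₁±m₁, j₂±m₂, J±M) = (1,1,1,3,1,3)
P² = 3/2
sum k=0..1:
  [0] +1/2 = 1/2
  [1] −1/6 = -1/6
S = 1/3
C² = P²·S² = 1/6 ; C = +0.408248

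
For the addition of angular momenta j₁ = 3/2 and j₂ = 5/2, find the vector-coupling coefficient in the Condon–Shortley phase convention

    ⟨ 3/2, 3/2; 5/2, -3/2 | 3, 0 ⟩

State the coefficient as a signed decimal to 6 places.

triangle: 1!*2!*4!/8! = 48/40320
(j±m)!: 3!*0!*1!*4!*3!*3! = 5184
prefactor² = (2J+1)*Δ*N² = 216/5
  k=0: +1/(0!*1!*0!*1!*2!*3!) = 1/12
Σ = 1/12  ⇒  CG² = 216/5*1/12² = 3/10
CG = +√(3/10) = +0.547723

+0.547723  (= +√(3/10))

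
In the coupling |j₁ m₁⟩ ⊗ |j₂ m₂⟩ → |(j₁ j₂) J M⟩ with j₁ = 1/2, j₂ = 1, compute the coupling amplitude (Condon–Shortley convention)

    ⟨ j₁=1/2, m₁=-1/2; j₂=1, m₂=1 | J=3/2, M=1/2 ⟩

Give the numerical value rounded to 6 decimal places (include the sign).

+√(1/3) = +0.577350

√[4·0!1!2!/4! · 0!1!2!0!2!1!] = √(4/3)
  +(−1)^0/∏(0,0,1,2,0,0)! = 1/2  (running 1/2)
⟨..|..⟩ = √(4/3)·(1/2) = +0.577350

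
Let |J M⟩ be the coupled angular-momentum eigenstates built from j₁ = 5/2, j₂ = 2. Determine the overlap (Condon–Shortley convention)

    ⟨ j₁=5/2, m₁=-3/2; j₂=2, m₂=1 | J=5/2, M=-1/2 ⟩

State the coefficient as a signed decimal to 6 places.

triangle: 2!×3!×2!/8! = 24/40320
(j±m)!: 1!×4!×3!×1!×2!×3! = 1728
prefactor² = (2J+1)×Δ×N² = 216/35
  k=1: −1/(1!×1!×3!×2!×0!×0!) = -1/12
  k=2: +1/(2!×0!×2!×1!×1!×1!) = 1/4
Σ = 1/6  ⇒  CG² = 216/35×1/6² = 6/35
CG = +√(6/35) = +0.414039

+√(6/35) ≈ +0.414039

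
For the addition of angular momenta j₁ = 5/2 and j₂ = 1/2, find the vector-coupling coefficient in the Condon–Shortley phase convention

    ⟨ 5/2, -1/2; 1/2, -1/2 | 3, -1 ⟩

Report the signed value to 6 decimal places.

+√(2/3) = +0.816497

triangle: 0!·5!·1!/7! = 120/5040
(j±m)!: 2!·3!·0!·1!·2!·4! = 576
prefactor² = (2J+1)·Δ·N² = 96
  k=0: +1/(0!·0!·3!·0!·2!·1!) = 1/12
Σ = 1/12  ⇒  CG² = 96·1/12² = 2/3
CG = +√(2/3) = +0.816497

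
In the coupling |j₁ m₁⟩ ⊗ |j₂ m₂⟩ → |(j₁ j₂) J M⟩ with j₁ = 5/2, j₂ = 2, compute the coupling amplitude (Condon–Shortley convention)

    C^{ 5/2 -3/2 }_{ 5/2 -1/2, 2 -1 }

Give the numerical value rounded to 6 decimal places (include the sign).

-0.414039

j₁+j₂−J=2  J+j₁−j₂=3  J−j₁+j₂=2  j₁+j₂+J+1=8
(j₁±m₁, j₂±m₂, J±M) = (2,3,1,3,1,4)
P² = 216/35
sum k=0..1:
  [0] +1/12 = 1/12
  [1] −1/4 = -1/4
S = -1/6
C² = P²·S² = 6/35 ; C = -0.414039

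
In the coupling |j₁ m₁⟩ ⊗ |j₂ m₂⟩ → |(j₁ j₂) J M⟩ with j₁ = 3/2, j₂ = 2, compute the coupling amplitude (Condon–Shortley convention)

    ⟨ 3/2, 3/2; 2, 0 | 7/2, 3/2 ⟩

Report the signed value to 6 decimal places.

+0.534522

triangle: 0!×3!×4!/8! = 144/40320
(j±m)!: 3!×0!×2!×2!×5!×2! = 5760
prefactor² = (2J+1)×Δ×N² = 1152/7
  k=0: +1/(0!×0!×0!×2!×3!×2!) = 1/24
Σ = 1/24  ⇒  CG² = 1152/7×1/24² = 2/7
CG = +√(2/7) = +0.534522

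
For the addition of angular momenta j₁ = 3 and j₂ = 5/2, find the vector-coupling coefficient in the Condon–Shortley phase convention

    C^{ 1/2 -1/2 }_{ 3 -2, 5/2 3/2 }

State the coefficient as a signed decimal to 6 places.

j₁+j₂−J=5  J+j₁−j₂=1  J−j₁+j₂=0  j₁+j₂+J+1=7
(j₁±m₁, j₂±m₂, J±M) = (1,5,4,1,0,1)
P² = 960/7
sum k=4..4:
  [4] +1/24 = 1/24
S = 1/24
C² = P²·S² = 5/21 ; C = +0.487950

+√(5/21) = +0.487950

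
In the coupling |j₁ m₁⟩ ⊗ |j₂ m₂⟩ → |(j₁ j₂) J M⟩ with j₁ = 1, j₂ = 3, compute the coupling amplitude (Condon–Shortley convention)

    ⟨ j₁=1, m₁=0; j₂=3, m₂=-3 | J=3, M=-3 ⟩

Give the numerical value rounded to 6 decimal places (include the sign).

+0.866025  (= +√(3/4))

j₁+j₂−J=1  J+j₁−j₂=1  J−j₁+j₂=5  j₁+j₂+J+1=8
(j₁±m₁, j₂±m₂, J±M) = (1,1,0,6,0,6)
P² = 10800
sum k=0..0:
  [0] +1/120 = 1/120
S = 1/120
C² = P²·S² = 3/4 ; C = +0.866025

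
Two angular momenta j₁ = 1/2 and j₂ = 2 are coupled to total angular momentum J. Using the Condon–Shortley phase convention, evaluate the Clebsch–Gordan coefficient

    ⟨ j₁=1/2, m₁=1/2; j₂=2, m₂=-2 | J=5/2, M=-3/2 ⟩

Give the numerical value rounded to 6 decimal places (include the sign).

triangle: 0!×1!×4!/6! = 24/720
(j±m)!: 1!×0!×0!×4!×1!×4! = 576
prefactor² = (2J+1)×Δ×N² = 576/5
  k=0: +1/(0!×0!×0!×0!×1!×4!) = 1/24
Σ = 1/24  ⇒  CG² = 576/5×1/24² = 1/5
CG = +√(1/5) = +0.447214

+0.447214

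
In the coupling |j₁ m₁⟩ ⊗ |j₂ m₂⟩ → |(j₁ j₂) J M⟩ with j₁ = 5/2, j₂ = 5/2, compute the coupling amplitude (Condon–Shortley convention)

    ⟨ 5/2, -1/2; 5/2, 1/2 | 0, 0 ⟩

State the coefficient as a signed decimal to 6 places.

-0.408248  (= −√(1/6))

j₁+j₂−J=5  J+j₁−j₂=0  J−j₁+j₂=0  j₁+j₂+J+1=6
(j₁±m₁, j₂±m₂, J±M) = (2,3,3,2,0,0)
P² = 24
sum k=3..3:
  [3] −1/12 = -1/12
S = -1/12
C² = P²·S² = 1/6 ; C = -0.408248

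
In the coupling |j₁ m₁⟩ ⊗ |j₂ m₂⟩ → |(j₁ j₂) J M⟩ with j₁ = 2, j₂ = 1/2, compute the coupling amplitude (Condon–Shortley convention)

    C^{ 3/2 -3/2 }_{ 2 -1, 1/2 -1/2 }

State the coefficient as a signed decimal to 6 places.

+0.447214

√[4·1!3!0!/5! · 1!3!0!1!0!3!] = √(36/5)
  +(−1)^0/∏(0,1,3,0,0,0)! = 1/6  (running 1/6)
⟨..|..⟩ = √(36/5)·(1/6) = +0.447214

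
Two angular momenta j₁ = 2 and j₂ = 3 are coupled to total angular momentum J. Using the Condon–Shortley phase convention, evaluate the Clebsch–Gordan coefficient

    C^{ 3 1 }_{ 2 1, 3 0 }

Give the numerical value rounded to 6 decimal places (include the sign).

-0.182574

triangle: 2!·2!·4!/9! = 96/362880
(j±m)!: 3!·1!·3!·3!·4!·2! = 10368
prefactor² = (2J+1)·Δ·N² = 96/5
  k=0: +1/(0!·2!·1!·3!·1!·1!) = 1/12
  k=1: −1/(1!·1!·0!·2!·2!·2!) = -1/8
Σ = -1/24  ⇒  CG² = 96/5·(-1/24)² = 1/30
CG = −√(1/30) = -0.182574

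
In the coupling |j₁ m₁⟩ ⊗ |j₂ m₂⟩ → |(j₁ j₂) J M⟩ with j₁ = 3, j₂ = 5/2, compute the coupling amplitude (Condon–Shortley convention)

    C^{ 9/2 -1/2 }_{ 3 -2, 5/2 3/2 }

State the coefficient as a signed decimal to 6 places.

triangle: 1!·5!·4!/11! = 2880/39916800
(j±m)!: 1!·5!·4!·1!·4!·5! = 8294400
prefactor² = (2J+1)·Δ·N² = 460800/77
  k=0: +1/(0!·1!·5!·4!·0!·0!) = 1/2880
  k=1: −1/(1!·0!·4!·3!·1!·1!) = -1/144
Σ = -19/2880  ⇒  CG² = 460800/77·(-19/2880)² = 361/1386
CG = −√(361/1386) = -0.510355

-0.510355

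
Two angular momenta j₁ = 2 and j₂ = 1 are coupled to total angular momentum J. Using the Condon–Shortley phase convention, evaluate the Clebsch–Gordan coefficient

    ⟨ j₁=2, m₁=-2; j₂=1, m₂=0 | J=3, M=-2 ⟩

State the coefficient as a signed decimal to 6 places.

√[7·0!4!2!/7! · 0!4!1!1!1!5!] = √(192)
  +(−1)^0/∏(0,0,4,1,0,1)! = 1/24  (running 1/24)
⟨..|..⟩ = √(192)·(1/24) = +0.577350

+0.577350  (= +√(1/3))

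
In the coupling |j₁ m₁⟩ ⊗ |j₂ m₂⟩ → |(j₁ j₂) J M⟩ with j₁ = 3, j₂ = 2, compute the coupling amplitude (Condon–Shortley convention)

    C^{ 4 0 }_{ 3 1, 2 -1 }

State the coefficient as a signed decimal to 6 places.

√[9·1!5!3!/10! · 4!2!1!3!4!4!] = √(10368/35)
  +(−1)^0/∏(0,1,2,1,3,2)! = 1/24  (running 1/24)
  +(−1)^1/∏(1,0,1,0,4,3)! = -1/144  (running 5/144)
⟨..|..⟩ = √(10368/35)·(5/144) = +0.597614

+√(5/14) = +0.597614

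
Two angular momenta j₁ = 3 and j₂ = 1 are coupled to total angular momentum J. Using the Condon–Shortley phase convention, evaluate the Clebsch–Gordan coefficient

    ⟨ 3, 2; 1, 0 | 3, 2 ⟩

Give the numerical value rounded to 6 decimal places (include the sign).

+0.577350

triangle: 1!*5!*1!/8! = 120/40320
(j±m)!: 5!*1!*1!*1!*5!*1! = 14400
prefactor² = (2J+1)*Δ*N² = 300
  k=0: +1/(0!*1!*1!*1!*4!*0!) = 1/24
  k=1: −1/(1!*0!*0!*0!*5!*1!) = -1/120
Σ = 1/30  ⇒  CG² = 300*1/30² = 1/3
CG = +√(1/3) = +0.577350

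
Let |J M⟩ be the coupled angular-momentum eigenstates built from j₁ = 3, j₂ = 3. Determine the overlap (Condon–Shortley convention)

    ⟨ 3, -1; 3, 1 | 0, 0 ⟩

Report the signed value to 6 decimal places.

+0.377964  (= +√(1/7))

j₁+j₂−J=6  J+j₁−j₂=0  J−j₁+j₂=0  j₁+j₂+J+1=7
(j₁±m₁, j₂±m₂, J±M) = (2,4,4,2,0,0)
P² = 2304/7
sum k=4..4:
  [4] +1/48 = 1/48
S = 1/48
C² = P²·S² = 1/7 ; C = +0.377964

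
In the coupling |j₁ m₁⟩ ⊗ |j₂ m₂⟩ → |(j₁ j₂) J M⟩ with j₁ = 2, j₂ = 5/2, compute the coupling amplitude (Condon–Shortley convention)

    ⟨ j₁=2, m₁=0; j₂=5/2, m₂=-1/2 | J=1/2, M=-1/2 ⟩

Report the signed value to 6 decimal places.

+0.447214  (= +√(1/5))

j₁+j₂−J=4  J+j₁−j₂=0  J−j₁+j₂=1  j₁+j₂+J+1=6
(j₁±m₁, j₂±m₂, J±M) = (2,2,2,3,0,1)
P² = 16/5
sum k=2..2:
  [2] +1/4 = 1/4
S = 1/4
C² = P²·S² = 1/5 ; C = +0.447214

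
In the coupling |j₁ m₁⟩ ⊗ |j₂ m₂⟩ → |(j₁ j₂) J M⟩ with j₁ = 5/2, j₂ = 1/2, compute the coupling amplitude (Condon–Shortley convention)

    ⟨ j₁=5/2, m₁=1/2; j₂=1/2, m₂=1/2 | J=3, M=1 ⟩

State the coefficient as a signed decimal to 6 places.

+√(2/3) = +0.816497

j₁+j₂−J=0  J+j₁−j₂=5  J−j₁+j₂=1  j₁+j₂+J+1=7
(j₁±m₁, j₂±m₂, J±M) = (3,2,1,0,4,2)
P² = 96
sum k=0..0:
  [0] +1/12 = 1/12
S = 1/12
C² = P²·S² = 2/3 ; C = +0.816497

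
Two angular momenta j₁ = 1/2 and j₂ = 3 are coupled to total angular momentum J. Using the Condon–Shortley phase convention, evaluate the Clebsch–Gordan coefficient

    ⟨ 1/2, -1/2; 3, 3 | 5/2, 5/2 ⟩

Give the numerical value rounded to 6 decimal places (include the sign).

√[6·1!0!5!/7! · 0!1!6!0!5!0!] = √(86400/7)
  +(−1)^1/∏(1,0,0,5,0,0)! = -1/120  (running -1/120)
⟨..|..⟩ = √(86400/7)·(-1/120) = -0.925820

−√(6/7) = -0.925820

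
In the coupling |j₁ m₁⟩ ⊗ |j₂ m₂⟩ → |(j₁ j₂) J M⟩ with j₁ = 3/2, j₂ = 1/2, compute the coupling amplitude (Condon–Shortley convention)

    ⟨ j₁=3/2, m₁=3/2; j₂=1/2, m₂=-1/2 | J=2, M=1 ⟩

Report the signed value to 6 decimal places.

j₁+j₂−J=0  J+j₁−j₂=3  J−j₁+j₂=1  j₁+j₂+J+1=5
(j₁±m₁, j₂±m₂, J±M) = (3,0,0,1,3,1)
P² = 9
sum k=0..0:
  [0] +1/6 = 1/6
S = 1/6
C² = P²·S² = 1/4 ; C = +0.500000

+√(1/4) = +0.500000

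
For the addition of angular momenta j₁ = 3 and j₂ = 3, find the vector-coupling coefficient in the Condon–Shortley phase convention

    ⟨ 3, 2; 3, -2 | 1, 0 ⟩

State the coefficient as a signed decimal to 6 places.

j₁+j₂−J=5  J+j₁−j₂=1  J−j₁+j₂=1  j₁+j₂+J+1=8
(j₁±m₁, j₂±m₂, J±M) = (5,1,1,5,1,1)
P² = 900/7
sum k=0..1:
  [0] +1/120 = 1/120
  [1] −1/24 = -1/24
S = -1/30
C² = P²·S² = 1/7 ; C = -0.377964

-0.377964  (= −√(1/7))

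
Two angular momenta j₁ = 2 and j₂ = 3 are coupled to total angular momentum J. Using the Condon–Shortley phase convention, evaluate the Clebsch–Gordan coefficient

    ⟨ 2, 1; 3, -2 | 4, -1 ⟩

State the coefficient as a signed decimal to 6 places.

+0.591608

√[9·1!3!5!/10! · 3!1!1!5!3!5!] = √(6480/7)
  +(−1)^0/∏(0,1,1,1,2,4)! = 1/48  (running 1/48)
  +(−1)^1/∏(1,0,0,0,3,5)! = -1/720  (running 7/360)
⟨..|..⟩ = √(6480/7)·(7/360) = +0.591608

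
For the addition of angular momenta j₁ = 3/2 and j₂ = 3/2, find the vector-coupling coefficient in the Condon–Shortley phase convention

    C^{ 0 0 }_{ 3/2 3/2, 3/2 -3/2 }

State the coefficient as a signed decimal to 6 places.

j₁+j₂−J=3  J+j₁−j₂=0  J−j₁+j₂=0  j₁+j₂+J+1=4
(j₁±m₁, j₂±m₂, J±M) = (3,0,0,3,0,0)
P² = 9
sum k=0..0:
  [0] +1/6 = 1/6
S = 1/6
C² = P²·S² = 1/4 ; C = +0.500000

+√(1/4) ≈ +0.500000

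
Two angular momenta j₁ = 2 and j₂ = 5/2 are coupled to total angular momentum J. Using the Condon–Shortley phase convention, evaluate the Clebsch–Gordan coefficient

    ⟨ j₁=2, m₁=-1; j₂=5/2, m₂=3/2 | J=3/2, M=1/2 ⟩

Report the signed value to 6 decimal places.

j₁+j₂−J=3  J+j₁−j₂=1  J−j₁+j₂=2  j₁+j₂+J+1=7
(j₁±m₁, j₂±m₂, J±M) = (1,3,4,1,2,1)
P² = 96/35
sum k=2..3:
  [2] +1/4 = 1/4
  [3] −1/6 = -1/6
S = 1/12
C² = P²·S² = 2/105 ; C = +0.138013

+0.138013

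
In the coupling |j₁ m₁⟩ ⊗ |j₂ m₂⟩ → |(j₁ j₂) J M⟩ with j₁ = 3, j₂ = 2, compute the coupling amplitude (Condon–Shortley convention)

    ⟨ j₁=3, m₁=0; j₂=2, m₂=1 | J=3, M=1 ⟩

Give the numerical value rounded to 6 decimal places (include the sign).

j₁+j₂−J=2  J+j₁−j₂=4  J−j₁+j₂=2  j₁+j₂+J+1=9
(j₁±m₁, j₂±m₂, J±M) = (3,3,3,1,4,2)
P² = 96/5
sum k=1..2:
  [1] −1/8 = -1/8
  [2] +1/12 = 1/12
S = -1/24
C² = P²·S² = 1/30 ; C = -0.182574

-0.182574  (= −√(1/30))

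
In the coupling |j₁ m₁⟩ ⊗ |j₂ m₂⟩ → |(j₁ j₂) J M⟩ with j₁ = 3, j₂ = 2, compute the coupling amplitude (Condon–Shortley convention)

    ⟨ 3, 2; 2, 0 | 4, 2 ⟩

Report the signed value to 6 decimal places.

+√(12/35) = +0.585540

√[9·1!5!3!/10! · 5!1!2!2!6!2!] = √(8640/7)
  +(−1)^0/∏(0,1,1,2,4,1)! = 1/48  (running 1/48)
  +(−1)^1/∏(1,0,0,1,5,2)! = -1/240  (running 1/60)
⟨..|..⟩ = √(8640/7)·(1/60) = +0.585540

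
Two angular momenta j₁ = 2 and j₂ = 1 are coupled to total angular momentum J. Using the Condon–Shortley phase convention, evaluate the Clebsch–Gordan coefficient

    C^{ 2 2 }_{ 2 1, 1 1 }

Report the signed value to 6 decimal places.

−√(1/3) = -0.577350

√[5·1!3!1!/6! · 3!1!2!0!4!0!] = √(12)
  +(−1)^1/∏(1,0,0,1,3,0)! = -1/6  (running -1/6)
⟨..|..⟩ = √(12)·(-1/6) = -0.577350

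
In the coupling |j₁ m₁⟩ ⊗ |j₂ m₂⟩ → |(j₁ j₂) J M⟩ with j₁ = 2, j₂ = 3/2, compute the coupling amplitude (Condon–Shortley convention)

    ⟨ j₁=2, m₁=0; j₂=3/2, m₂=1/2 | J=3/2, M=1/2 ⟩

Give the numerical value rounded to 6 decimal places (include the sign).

√[4·2!2!1!/6! · 2!2!2!1!2!1!] = √(16/45)
  +(−1)^1/∏(1,1,1,1,1,0)! = -1  (running -1)
  +(−1)^2/∏(2,0,0,0,2,1)! = 1/4  (running -3/4)
⟨..|..⟩ = √(16/45)·(-3/4) = -0.447214

−√(1/5) ≈ -0.447214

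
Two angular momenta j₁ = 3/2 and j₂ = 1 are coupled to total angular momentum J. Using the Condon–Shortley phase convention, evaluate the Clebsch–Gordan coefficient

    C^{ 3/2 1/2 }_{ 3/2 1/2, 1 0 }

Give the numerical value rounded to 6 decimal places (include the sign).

+√(1/15) ≈ +0.258199

triangle: 1!*2!*1!/5! = 2/120
(j±m)!: 2!*1!*1!*1!*2!*1! = 4
prefactor² = (2J+1)*Δ*N² = 4/15
  k=0: +1/(0!*1!*1!*1!*1!*0!) = 1
  k=1: −1/(1!*0!*0!*0!*2!*1!) = -1/2
Σ = 1/2  ⇒  CG² = 4/15*1/2² = 1/15
CG = +√(1/15) = +0.258199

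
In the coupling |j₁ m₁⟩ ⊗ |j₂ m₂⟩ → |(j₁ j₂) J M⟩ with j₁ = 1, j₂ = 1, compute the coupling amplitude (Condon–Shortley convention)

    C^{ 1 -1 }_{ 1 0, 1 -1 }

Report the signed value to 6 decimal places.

triangle: 1!*1!*1!/4! = 1/24
(j±m)!: 1!*1!*0!*2!*0!*2! = 4
prefactor² = (2J+1)*Δ*N² = 1/2
  k=0: +1/(0!*1!*1!*0!*0!*1!) = 1
Σ = 1  ⇒  CG² = 1/2*1² = 1/2
CG = +√(1/2) = +0.707107

+0.707107  (= +√(1/2))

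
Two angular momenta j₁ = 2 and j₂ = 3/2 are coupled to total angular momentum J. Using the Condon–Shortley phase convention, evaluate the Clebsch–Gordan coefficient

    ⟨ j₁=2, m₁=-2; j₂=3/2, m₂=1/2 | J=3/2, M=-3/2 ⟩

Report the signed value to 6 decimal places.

+√(2/5) ≈ +0.632456

j₁+j₂−J=2  J+j₁−j₂=2  J−j₁+j₂=1  j₁+j₂+J+1=6
(j₁±m₁, j₂±m₂, J±M) = (0,4,2,1,0,3)
P² = 32/5
sum k=2..2:
  [2] +1/4 = 1/4
S = 1/4
C² = P²·S² = 2/5 ; C = +0.632456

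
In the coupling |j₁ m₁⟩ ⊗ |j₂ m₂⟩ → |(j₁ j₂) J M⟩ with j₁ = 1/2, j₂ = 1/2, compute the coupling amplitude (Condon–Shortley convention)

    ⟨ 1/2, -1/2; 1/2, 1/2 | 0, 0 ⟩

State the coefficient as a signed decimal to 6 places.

triangle: 1!×0!×0!/2! = 1/2
(j±m)!: 0!×1!×1!×0!×0!×0! = 1
prefactor² = (2J+1)×Δ×N² = 1/2
  k=1: −1/(1!×0!×0!×0!×0!×0!) = -1
Σ = -1  ⇒  CG² = 1/2×(-1)² = 1/2
CG = −√(1/2) = -0.707107

-0.707107  (= −√(1/2))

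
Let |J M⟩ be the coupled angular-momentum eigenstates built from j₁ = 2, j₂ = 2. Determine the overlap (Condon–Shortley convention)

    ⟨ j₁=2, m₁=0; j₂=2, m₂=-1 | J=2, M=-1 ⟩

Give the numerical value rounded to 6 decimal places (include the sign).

√[5·2!2!2!/7! · 2!2!1!3!1!3!] = √(8/7)
  +(−1)^0/∏(0,2,2,1,0,1)! = 1/4  (running 1/4)
  +(−1)^1/∏(1,1,1,0,1,2)! = -1/2  (running -1/4)
⟨..|..⟩ = √(8/7)·(-1/4) = -0.267261

-0.267261  (= −√(1/14))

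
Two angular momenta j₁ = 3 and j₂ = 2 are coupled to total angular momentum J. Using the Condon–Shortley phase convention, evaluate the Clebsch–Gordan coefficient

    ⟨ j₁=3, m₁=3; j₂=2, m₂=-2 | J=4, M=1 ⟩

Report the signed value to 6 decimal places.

+√(3/70) ≈ +0.207020

j₁+j₂−J=1  J+j₁−j₂=5  J−j₁+j₂=3  j₁+j₂+J+1=10
(j₁±m₁, j₂±m₂, J±M) = (6,0,0,4,5,3)
P² = 155520/7
sum k=0..0:
  [0] +1/720 = 1/720
S = 1/720
C² = P²·S² = 3/70 ; C = +0.207020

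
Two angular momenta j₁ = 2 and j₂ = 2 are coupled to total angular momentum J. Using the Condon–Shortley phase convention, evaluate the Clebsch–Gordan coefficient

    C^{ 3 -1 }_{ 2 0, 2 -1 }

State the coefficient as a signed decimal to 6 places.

triangle: 1!·3!·3!/8! = 36/40320
(j±m)!: 2!·2!·1!·3!·2!·4! = 1152
prefactor² = (2J+1)·Δ·N² = 36/5
  k=0: +1/(0!·1!·2!·1!·1!·2!) = 1/4
  k=1: −1/(1!·0!·1!·0!·2!·3!) = -1/12
Σ = 1/6  ⇒  CG² = 36/5·1/6² = 1/5
CG = +√(1/5) = +0.447214

+0.447214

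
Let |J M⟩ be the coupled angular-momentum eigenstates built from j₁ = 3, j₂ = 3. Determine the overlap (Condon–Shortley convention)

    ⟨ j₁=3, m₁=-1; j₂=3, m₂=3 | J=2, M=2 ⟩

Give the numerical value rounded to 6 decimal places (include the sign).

j₁+j₂−J=4  J+j₁−j₂=2  J−j₁+j₂=2  j₁+j₂+J+1=9
(j₁±m₁, j₂±m₂, J±M) = (2,4,6,0,4,0)
P² = 7680/7
sum k=4..4:
  [4] +1/96 = 1/96
S = 1/96
C² = P²·S² = 5/42 ; C = +0.345033

+√(5/42) ≈ +0.345033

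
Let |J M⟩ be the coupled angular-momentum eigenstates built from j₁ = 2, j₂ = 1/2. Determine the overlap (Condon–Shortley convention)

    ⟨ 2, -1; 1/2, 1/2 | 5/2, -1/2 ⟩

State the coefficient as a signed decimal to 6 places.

triangle: 0!×4!×1!/6! = 24/720
(j±m)!: 1!×3!×1!×0!×2!×3! = 72
prefactor² = (2J+1)×Δ×N² = 72/5
  k=0: +1/(0!×0!×3!×1!×1!×0!) = 1/6
Σ = 1/6  ⇒  CG² = 72/5×1/6² = 2/5
CG = +√(2/5) = +0.632456

+√(2/5) ≈ +0.632456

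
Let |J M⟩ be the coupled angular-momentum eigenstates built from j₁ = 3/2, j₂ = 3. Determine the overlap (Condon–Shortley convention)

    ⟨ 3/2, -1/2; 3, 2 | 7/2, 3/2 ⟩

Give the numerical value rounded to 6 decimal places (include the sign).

triangle: 1!*2!*5!/9! = 240/362880
(j±m)!: 1!*2!*5!*1!*5!*2! = 57600
prefactor² = (2J+1)*Δ*N² = 6400/21
  k=0: +1/(0!*1!*2!*5!*0!*0!) = 1/240
  k=1: −1/(1!*0!*1!*4!*1!*1!) = -1/24
Σ = -3/80  ⇒  CG² = 6400/21*(-3/80)² = 3/7
CG = −√(3/7) = -0.654654

-0.654654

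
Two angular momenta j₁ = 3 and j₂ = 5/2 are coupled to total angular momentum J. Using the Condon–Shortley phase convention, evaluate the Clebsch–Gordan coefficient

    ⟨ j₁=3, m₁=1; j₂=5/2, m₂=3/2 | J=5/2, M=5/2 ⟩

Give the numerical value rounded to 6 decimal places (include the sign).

j₁+j₂−J=3  J+j₁−j₂=3  J−j₁+j₂=2  j₁+j₂+J+1=9
(j₁±m₁, j₂±m₂, J±M) = (4,2,4,1,5,0)
P² = 1152/7
sum k=2..2:
  [2] +1/24 = 1/24
S = 1/24
C² = P²·S² = 2/7 ; C = +0.534522

+0.534522  (= +√(2/7))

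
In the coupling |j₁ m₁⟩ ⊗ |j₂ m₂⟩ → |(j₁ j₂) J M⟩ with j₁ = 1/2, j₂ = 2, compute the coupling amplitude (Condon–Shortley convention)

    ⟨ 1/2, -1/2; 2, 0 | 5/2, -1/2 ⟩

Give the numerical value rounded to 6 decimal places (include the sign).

triangle: 0!·1!·4!/6! = 24/720
(j±m)!: 0!·1!·2!·2!·2!·3! = 48
prefactor² = (2J+1)·Δ·N² = 48/5
  k=0: +1/(0!·0!·1!·2!·0!·2!) = 1/4
Σ = 1/4  ⇒  CG² = 48/5·1/4² = 3/5
CG = +√(3/5) = +0.774597

+0.774597  (= +√(3/5))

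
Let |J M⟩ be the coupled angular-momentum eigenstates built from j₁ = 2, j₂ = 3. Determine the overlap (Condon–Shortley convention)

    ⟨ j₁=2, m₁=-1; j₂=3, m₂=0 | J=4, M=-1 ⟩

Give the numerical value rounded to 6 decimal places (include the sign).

−√(3/14) = -0.462910

triangle: 1!·3!·5!/10! = 720/3628800
(j±m)!: 1!·3!·3!·3!·3!·5! = 155520
prefactor² = (2J+1)·Δ·N² = 1944/7
  k=0: +1/(0!·1!·3!·3!·0!·2!) = 1/72
  k=1: −1/(1!·0!·2!·2!·1!·3!) = -1/24
Σ = -1/36  ⇒  CG² = 1944/7·(-1/36)² = 3/14
CG = −√(3/14) = -0.462910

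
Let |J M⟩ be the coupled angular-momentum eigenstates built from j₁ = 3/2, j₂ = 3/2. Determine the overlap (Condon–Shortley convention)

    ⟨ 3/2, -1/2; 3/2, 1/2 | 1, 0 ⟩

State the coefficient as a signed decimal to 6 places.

j₁+j₂−J=2  J+j₁−j₂=1  J−j₁+j₂=1  j₁+j₂+J+1=5
(j₁±m₁, j₂±m₂, J±M) = (1,2,2,1,1,1)
P² = 1/5
sum k=1..2:
  [1] −1/1 = -1
  [2] +1/2 = 1/2
S = -1/2
C² = P²·S² = 1/20 ; C = -0.223607

-0.223607  (= −√(1/20))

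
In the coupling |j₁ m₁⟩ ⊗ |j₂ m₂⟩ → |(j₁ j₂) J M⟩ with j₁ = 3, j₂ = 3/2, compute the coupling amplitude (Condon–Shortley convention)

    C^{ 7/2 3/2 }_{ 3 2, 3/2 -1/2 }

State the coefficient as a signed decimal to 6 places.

+√(3/7) = +0.654654

triangle: 1!*5!*2!/9! = 240/362880
(j±m)!: 5!*1!*1!*2!*5!*2! = 57600
prefactor² = (2J+1)*Δ*N² = 6400/21
  k=0: +1/(0!*1!*1!*1!*4!*1!) = 1/24
  k=1: −1/(1!*0!*0!*0!*5!*2!) = -1/240
Σ = 3/80  ⇒  CG² = 6400/21*3/80² = 3/7
CG = +√(3/7) = +0.654654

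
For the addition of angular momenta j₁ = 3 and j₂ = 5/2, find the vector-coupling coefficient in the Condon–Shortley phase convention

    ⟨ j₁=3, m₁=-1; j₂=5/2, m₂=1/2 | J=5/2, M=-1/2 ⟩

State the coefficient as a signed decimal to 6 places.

+√(8/35) = +0.478091

j₁+j₂−J=3  J+j₁−j₂=3  J−j₁+j₂=2  j₁+j₂+J+1=9
(j₁±m₁, j₂±m₂, J±M) = (2,4,3,2,2,3)
P² = 288/35
sum k=1..3:
  [1] −1/24 = -1/24
  [2] +1/4 = 1/4
  [3] −1/24 = -1/24
S = 1/6
C² = P²·S² = 8/35 ; C = +0.478091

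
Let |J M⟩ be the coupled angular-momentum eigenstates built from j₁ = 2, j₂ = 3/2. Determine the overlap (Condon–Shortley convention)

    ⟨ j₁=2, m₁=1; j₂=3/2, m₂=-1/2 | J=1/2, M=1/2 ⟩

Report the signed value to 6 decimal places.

√[2·3!1!0!/5! · 3!1!1!2!1!0!] = √(6/5)
  +(−1)^1/∏(1,2,0,0,1,0)! = -1/2  (running -1/2)
⟨..|..⟩ = √(6/5)·(-1/2) = -0.547723

−√(3/10) = -0.547723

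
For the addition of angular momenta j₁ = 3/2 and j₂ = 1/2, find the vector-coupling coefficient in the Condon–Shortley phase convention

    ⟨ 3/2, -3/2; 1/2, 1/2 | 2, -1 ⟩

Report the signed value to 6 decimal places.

j₁+j₂−J=0  J+j₁−j₂=3  J−j₁+j₂=1  j₁+j₂+J+1=5
(j₁±m₁, j₂±m₂, J±M) = (0,3,1,0,1,3)
P² = 9
sum k=0..0:
  [0] +1/6 = 1/6
S = 1/6
C² = P²·S² = 1/4 ; C = +0.500000

+0.500000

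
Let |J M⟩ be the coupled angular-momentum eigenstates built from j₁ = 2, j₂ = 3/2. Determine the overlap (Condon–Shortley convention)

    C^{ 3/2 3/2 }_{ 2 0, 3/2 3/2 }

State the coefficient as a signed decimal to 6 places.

√[4·2!2!1!/6! · 2!2!3!0!3!0!] = √(16/5)
  +(−1)^2/∏(2,0,0,1,2,0)! = 1/4  (running 1/4)
⟨..|..⟩ = √(16/5)·(1/4) = +0.447214

+√(1/5) ≈ +0.447214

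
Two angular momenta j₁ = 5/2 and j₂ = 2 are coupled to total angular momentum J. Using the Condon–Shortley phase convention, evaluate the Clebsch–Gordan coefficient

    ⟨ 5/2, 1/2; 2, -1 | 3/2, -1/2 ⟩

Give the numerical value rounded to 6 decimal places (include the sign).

j₁+j₂−J=3  J+j₁−j₂=2  J−j₁+j₂=1  j₁+j₂+J+1=7
(j₁±m₁, j₂±m₂, J±M) = (3,2,1,3,1,2)
P² = 48/35
sum k=0..1:
  [0] +1/12 = 1/12
  [1] −1/2 = -1/2
S = -5/12
C² = P²·S² = 5/21 ; C = -0.487950

−√(5/21) = -0.487950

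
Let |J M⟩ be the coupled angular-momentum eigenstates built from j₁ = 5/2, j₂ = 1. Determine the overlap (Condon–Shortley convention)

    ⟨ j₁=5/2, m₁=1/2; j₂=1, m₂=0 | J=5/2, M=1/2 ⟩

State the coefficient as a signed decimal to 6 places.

+0.169031

j₁+j₂−J=1  J+j₁−j₂=4  J−j₁+j₂=1  j₁+j₂+J+1=7
(j₁±m₁, j₂±m₂, J±M) = (3,2,1,1,3,2)
P² = 144/35
sum k=0..1:
  [0] +1/4 = 1/4
  [1] −1/6 = -1/6
S = 1/12
C² = P²·S² = 1/35 ; C = +0.169031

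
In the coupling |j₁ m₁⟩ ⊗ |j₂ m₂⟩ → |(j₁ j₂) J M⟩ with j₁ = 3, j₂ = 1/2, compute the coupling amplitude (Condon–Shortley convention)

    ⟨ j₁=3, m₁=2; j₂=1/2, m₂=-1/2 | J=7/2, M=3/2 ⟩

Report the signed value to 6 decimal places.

+0.534522  (= +√(2/7))

√[8·0!6!1!/8! · 5!1!0!1!5!2!] = √(28800/7)
  +(−1)^0/∏(0,0,1,0,5,1)! = 1/120  (running 1/120)
⟨..|..⟩ = √(28800/7)·(1/120) = +0.534522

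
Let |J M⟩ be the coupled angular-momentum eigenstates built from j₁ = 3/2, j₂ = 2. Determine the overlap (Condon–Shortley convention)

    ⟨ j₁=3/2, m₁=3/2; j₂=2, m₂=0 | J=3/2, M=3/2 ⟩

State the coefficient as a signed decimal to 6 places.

+0.447214  (= +√(1/5))

√[4·2!1!2!/6! · 3!0!2!2!3!0!] = √(16/5)
  +(−1)^0/∏(0,2,0,2,1,0)! = 1/4  (running 1/4)
⟨..|..⟩ = √(16/5)·(1/4) = +0.447214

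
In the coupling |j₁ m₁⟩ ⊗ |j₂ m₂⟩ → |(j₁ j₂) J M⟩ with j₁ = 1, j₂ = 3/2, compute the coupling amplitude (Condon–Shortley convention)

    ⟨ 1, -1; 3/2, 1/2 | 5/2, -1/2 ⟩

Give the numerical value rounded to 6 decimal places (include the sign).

+0.547723

triangle: 0!×2!×3!/6! = 12/720
(j±m)!: 0!×2!×2!×1!×2!×3! = 48
prefactor² = (2J+1)×Δ×N² = 24/5
  k=0: +1/(0!×0!×2!×2!×0!×1!) = 1/4
Σ = 1/4  ⇒  CG² = 24/5×1/4² = 3/10
CG = +√(3/10) = +0.547723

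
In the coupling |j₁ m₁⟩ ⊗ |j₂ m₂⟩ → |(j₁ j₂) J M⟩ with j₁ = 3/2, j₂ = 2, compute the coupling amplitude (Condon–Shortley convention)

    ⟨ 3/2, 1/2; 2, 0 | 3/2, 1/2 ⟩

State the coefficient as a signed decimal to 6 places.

j₁+j₂−J=2  J+j₁−j₂=1  J−j₁+j₂=2  j₁+j₂+J+1=6
(j₁±m₁, j₂±m₂, J±M) = (2,1,2,2,2,1)
P² = 16/45
sum k=0..1:
  [0] +1/4 = 1/4
  [1] −1/1 = -1
S = -3/4
C² = P²·S² = 1/5 ; C = -0.447214

−√(1/5) ≈ -0.447214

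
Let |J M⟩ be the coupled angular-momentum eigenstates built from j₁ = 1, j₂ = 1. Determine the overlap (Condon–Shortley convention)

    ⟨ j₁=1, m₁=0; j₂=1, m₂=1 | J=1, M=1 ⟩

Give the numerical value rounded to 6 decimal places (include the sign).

j₁+j₂−J=1  J+j₁−j₂=1  J−j₁+j₂=1  j₁+j₂+J+1=4
(j₁±m₁, j₂±m₂, J±M) = (1,1,2,0,2,0)
P² = 1/2
sum k=1..1:
  [1] −1/1 = -1
S = -1
C² = P²·S² = 1/2 ; C = -0.707107

−√(1/2) = -0.707107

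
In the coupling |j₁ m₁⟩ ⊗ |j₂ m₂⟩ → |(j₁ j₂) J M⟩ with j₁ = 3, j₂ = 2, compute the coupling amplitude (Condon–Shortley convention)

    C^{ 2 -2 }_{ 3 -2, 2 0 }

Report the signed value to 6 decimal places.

+0.597614

√[5·3!3!1!/8! · 1!5!2!2!0!4!] = √(360/7)
  +(−1)^2/∏(2,1,3,0,0,1)! = 1/12  (running 1/12)
⟨..|..⟩ = √(360/7)·(1/12) = +0.597614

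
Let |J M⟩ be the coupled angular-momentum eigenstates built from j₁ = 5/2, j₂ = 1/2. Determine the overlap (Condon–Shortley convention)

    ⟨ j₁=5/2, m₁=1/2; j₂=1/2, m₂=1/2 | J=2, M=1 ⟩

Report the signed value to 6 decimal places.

−√(1/3) = -0.577350

√[5·1!4!0!/6! · 3!2!1!0!3!1!] = √(12)
  +(−1)^1/∏(1,0,1,0,3,0)! = -1/6  (running -1/6)
⟨..|..⟩ = √(12)·(-1/6) = -0.577350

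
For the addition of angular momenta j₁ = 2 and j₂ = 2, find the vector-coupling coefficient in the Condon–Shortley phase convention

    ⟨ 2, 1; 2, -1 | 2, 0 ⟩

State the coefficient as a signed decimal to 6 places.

+0.267261

triangle: 2!*2!*2!/7! = 8/5040
(j±m)!: 3!*1!*1!*3!*2!*2! = 144
prefactor² = (2J+1)*Δ*N² = 8/7
  k=0: +1/(0!*2!*1!*1!*1!*1!) = 1/2
  k=1: −1/(1!*1!*0!*0!*2!*2!) = -1/4
Σ = 1/4  ⇒  CG² = 8/7*1/4² = 1/14
CG = +√(1/14) = +0.267261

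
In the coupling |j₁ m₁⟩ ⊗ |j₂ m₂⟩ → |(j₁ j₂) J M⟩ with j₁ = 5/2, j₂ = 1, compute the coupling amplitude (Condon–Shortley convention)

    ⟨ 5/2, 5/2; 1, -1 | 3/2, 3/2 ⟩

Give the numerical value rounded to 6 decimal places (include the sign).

+0.816497  (= +√(2/3))

√[4·2!3!0!/6! · 5!0!0!2!3!0!] = √(96)
  +(−1)^0/∏(0,2,0,0,3,0)! = 1/12  (running 1/12)
⟨..|..⟩ = √(96)·(1/12) = +0.816497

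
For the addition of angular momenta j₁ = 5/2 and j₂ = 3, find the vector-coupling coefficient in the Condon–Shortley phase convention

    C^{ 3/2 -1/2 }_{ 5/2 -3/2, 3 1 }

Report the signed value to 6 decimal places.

-0.483046  (= −√(7/30))

√[4·4!1!2!/8! · 1!4!4!2!1!2!] = √(384/35)
  +(−1)^3/∏(3,1,1,1,0,1)! = -1/6  (running -1/6)
  +(−1)^4/∏(4,0,0,0,1,2)! = 1/48  (running -7/48)
⟨..|..⟩ = √(384/35)·(-7/48) = -0.483046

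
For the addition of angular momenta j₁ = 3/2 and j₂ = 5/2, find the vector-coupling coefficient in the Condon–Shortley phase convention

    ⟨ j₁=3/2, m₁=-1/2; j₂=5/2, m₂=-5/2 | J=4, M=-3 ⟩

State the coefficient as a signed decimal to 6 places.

+0.612372

j₁+j₂−J=0  J+j₁−j₂=3  J−j₁+j₂=5  j₁+j₂+J+1=9
(j₁±m₁, j₂±m₂, J±M) = (1,2,0,5,1,7)
P² = 21600
sum k=0..0:
  [0] +1/240 = 1/240
S = 1/240
C² = P²·S² = 3/8 ; C = +0.612372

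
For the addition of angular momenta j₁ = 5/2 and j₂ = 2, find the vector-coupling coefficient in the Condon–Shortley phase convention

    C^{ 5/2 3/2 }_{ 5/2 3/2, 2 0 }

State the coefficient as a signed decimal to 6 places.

j₁+j₂−J=2  J+j₁−j₂=3  J−j₁+j₂=2  j₁+j₂+J+1=8
(j₁±m₁, j₂±m₂, J±M) = (4,1,2,2,4,1)
P² = 288/35
sum k=0..1:
  [0] +1/8 = 1/8
  [1] −1/6 = -1/6
S = -1/24
C² = P²·S² = 1/70 ; C = -0.119523

-0.119523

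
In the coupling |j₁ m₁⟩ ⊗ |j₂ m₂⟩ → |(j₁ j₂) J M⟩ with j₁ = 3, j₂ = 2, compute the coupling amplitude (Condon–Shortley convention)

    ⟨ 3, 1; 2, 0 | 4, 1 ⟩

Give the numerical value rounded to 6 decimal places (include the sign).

+0.327327

triangle: 1!×5!×3!/10! = 720/3628800
(j±m)!: 4!×2!×2!×2!×5!×3! = 138240
prefactor² = (2J+1)×Δ×N² = 1728/7
  k=0: +1/(0!×1!×2!×2!×3!×1!) = 1/24
  k=1: −1/(1!×0!×1!×1!×4!×2!) = -1/48
Σ = 1/48  ⇒  CG² = 1728/7×1/48² = 3/28
CG = +√(3/28) = +0.327327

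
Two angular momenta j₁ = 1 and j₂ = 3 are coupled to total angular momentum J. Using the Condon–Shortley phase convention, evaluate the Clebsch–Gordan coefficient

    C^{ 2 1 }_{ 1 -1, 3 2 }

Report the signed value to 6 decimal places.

√[5·2!0!4!/7! · 0!2!5!1!3!1!] = √(480/7)
  +(−1)^2/∏(2,0,0,3,0,1)! = 1/12  (running 1/12)
⟨..|..⟩ = √(480/7)·(1/12) = +0.690066

+√(10/21) = +0.690066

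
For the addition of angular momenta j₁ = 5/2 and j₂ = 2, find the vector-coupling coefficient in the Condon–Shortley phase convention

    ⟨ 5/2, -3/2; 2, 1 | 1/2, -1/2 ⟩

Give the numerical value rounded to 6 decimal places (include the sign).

triangle: 4!·1!·0!/6! = 24/720
(j±m)!: 1!·4!·3!·1!·0!·1! = 144
prefactor² = (2J+1)·Δ·N² = 48/5
  k=3: −1/(3!·1!·1!·0!·0!·0!) = -1/6
Σ = -1/6  ⇒  CG² = 48/5·(-1/6)² = 4/15
CG = −√(4/15) = -0.516398

−√(4/15) = -0.516398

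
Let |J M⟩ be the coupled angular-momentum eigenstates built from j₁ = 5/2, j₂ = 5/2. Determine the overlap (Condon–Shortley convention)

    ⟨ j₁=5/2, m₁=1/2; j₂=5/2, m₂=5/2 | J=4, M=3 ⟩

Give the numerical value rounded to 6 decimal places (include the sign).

√[9·1!4!4!/10! · 3!2!5!0!7!1!] = √(10368)
  +(−1)^1/∏(1,0,1,4,3,0)! = -1/144  (running -1/144)
⟨..|..⟩ = √(10368)·(-1/144) = -0.707107

−√(1/2) = -0.707107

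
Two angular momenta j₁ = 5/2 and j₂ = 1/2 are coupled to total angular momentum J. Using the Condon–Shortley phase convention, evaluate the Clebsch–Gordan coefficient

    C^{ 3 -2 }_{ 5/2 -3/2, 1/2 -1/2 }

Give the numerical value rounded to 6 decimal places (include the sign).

triangle: 0!*5!*1!/7! = 120/5040
(j±m)!: 1!*4!*0!*1!*1!*5! = 2880
prefactor² = (2J+1)*Δ*N² = 480
  k=0: +1/(0!*0!*4!*0!*1!*1!) = 1/24
Σ = 1/24  ⇒  CG² = 480*1/24² = 5/6
CG = +√(5/6) = +0.912871

+√(5/6) = +0.912871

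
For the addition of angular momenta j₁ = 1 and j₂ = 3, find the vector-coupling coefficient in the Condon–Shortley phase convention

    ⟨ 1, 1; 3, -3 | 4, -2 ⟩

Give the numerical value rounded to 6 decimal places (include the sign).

+0.188982  (= +√(1/28))

√[9·0!2!6!/9! · 2!0!0!6!2!6!] = √(518400/7)
  +(−1)^0/∏(0,0,0,0,2,6)! = 1/1440  (running 1/1440)
⟨..|..⟩ = √(518400/7)·(1/1440) = +0.188982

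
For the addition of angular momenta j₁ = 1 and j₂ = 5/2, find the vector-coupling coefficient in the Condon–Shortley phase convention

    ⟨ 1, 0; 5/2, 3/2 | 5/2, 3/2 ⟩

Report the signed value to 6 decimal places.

√[6·1!1!4!/7! · 1!1!4!1!4!1!] = √(576/35)
  +(−1)^0/∏(0,1,1,4,0,0)! = 1/24  (running 1/24)
  +(−1)^1/∏(1,0,0,3,1,1)! = -1/6  (running -1/8)
⟨..|..⟩ = √(576/35)·(-1/8) = -0.507093

−√(9/35) ≈ -0.507093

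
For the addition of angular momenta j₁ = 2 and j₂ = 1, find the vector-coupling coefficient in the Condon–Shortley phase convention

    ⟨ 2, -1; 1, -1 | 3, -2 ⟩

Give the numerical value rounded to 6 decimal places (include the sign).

+√(2/3) = +0.816497

triangle: 0!×4!×2!/7! = 48/5040
(j±m)!: 1!×3!×0!×2!×1!×5! = 1440
prefactor² = (2J+1)×Δ×N² = 96
  k=0: +1/(0!×0!×3!×0!×1!×2!) = 1/12
Σ = 1/12  ⇒  CG² = 96×1/12² = 2/3
CG = +√(2/3) = +0.816497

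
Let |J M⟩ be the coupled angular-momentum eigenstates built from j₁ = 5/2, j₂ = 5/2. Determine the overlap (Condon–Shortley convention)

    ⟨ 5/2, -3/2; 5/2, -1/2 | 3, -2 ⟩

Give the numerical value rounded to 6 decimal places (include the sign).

−√(1/12) = -0.288675

√[7·2!3!3!/9! · 1!4!2!3!1!5!] = √(48)
  +(−1)^1/∏(1,1,3,1,0,2)! = -1/12  (running -1/12)
  +(−1)^2/∏(2,0,2,0,1,3)! = 1/24  (running -1/24)
⟨..|..⟩ = √(48)·(-1/24) = -0.288675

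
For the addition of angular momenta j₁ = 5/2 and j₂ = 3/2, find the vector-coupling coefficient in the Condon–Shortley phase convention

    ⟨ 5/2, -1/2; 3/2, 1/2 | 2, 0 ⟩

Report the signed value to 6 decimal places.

triangle: 2!*3!*1!/7! = 12/5040
(j±m)!: 2!*3!*2!*1!*2!*2! = 96
prefactor² = (2J+1)*Δ*N² = 8/7
  k=1: −1/(1!*1!*2!*1!*1!*0!) = -1/2
  k=2: +1/(2!*0!*1!*0!*2!*1!) = 1/4
Σ = -1/4  ⇒  CG² = 8/7*(-1/4)² = 1/14
CG = −√(1/14) = -0.267261

−√(1/14) ≈ -0.267261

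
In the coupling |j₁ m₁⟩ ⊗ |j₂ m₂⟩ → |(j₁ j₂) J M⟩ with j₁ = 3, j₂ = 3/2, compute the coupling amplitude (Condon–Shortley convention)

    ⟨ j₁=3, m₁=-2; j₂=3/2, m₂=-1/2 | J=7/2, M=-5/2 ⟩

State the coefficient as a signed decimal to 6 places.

j₁+j₂−J=1  J+j₁−j₂=5  J−j₁+j₂=2  j₁+j₂+J+1=9
(j₁±m₁, j₂±m₂, J±M) = (1,5,1,2,1,6)
P² = 6400/7
sum k=0..1:
  [0] +1/120 = 1/120
  [1] −1/48 = -1/48
S = -1/80
C² = P²·S² = 1/7 ; C = -0.377964

−√(1/7) = -0.377964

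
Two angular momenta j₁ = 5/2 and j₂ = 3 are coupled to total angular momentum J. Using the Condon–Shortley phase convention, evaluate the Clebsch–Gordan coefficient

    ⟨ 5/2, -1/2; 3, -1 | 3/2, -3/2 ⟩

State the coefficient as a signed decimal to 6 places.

+√(9/35) = +0.507093

√[4·4!1!2!/8! · 2!3!2!4!0!3!] = √(576/35)
  +(−1)^2/∏(2,2,1,0,0,2)! = 1/8  (running 1/8)
⟨..|..⟩ = √(576/35)·(1/8) = +0.507093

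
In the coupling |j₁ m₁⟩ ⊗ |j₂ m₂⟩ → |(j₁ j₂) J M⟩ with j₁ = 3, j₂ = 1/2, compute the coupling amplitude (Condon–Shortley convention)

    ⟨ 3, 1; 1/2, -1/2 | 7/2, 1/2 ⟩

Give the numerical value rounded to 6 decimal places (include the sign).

j₁+j₂−J=0  J+j₁−j₂=6  J−j₁+j₂=1  j₁+j₂+J+1=8
(j₁±m₁, j₂±m₂, J±M) = (4,2,0,1,4,3)
P² = 6912/7
sum k=0..0:
  [0] +1/48 = 1/48
S = 1/48
C² = P²·S² = 3/7 ; C = +0.654654

+√(3/7) ≈ +0.654654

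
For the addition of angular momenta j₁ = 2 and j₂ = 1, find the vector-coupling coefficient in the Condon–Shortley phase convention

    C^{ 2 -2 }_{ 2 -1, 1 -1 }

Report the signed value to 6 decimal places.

√[5·1!3!1!/6! · 1!3!0!2!0!4!] = √(12)
  +(−1)^0/∏(0,1,3,0,0,1)! = 1/6  (running 1/6)
⟨..|..⟩ = √(12)·(1/6) = +0.577350

+√(1/3) ≈ +0.577350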